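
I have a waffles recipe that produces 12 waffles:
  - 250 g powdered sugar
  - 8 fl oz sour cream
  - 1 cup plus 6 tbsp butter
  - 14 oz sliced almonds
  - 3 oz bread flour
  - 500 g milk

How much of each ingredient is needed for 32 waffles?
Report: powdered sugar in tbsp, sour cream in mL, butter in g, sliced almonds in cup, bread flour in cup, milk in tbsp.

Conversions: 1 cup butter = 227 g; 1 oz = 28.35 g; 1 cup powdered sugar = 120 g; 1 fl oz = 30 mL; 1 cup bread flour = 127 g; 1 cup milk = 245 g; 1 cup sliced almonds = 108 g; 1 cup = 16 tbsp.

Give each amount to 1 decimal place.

Scaling factor: 32/12 = 8/3.
powdered sugar: 250 g × 8/3 ÷ 120 g/cup × 16 tbsp/cup ≈ 88.9 tbsp
sour cream: 8 fl oz × 8/3 × 30 mL/fl oz = 640.0 mL
butter: (1 cup + 6 tbsp = 1.375 cup) × 8/3 × 227 g/cup ≈ 832.3 g
sliced almonds: 14 oz × 8/3 × 28.35 g/oz ÷ 108 g/cup = 9.8 cup
bread flour: 3 oz × 8/3 × 28.35 g/oz ÷ 127 g/cup ≈ 1.8 cup
milk: 500 g × 8/3 ÷ 245 g/cup × 16 tbsp/cup ≈ 87.1 tbsp

powdered sugar: 88.9 tbsp; sour cream: 640.0 mL; butter: 832.3 g; sliced almonds: 9.8 cup; bread flour: 1.8 cup; milk: 87.1 tbsp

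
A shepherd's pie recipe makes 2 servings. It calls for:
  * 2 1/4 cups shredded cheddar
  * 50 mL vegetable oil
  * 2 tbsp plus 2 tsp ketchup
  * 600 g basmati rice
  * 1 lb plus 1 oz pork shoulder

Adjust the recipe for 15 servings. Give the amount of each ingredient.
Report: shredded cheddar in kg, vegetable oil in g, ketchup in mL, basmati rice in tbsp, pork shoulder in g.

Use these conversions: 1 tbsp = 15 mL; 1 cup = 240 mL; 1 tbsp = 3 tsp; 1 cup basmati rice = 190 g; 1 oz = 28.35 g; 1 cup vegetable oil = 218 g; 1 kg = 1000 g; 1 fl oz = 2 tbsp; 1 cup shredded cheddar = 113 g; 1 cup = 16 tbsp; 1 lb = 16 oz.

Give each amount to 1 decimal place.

Scaling factor: 15/2 = 7.5.
shredded cheddar: 2.25 cup × 15/2 × 113 g/cup ÷ 1000 g/kg ≈ 1.9 kg
vegetable oil: 50 mL × 15/2 ÷ 240 mL/cup × 218 g/cup ≈ 340.6 g
ketchup: (2 tbsp + 2 tsp = 8/3 tbsp) × 15/2 × 15 mL/tbsp = 300.0 mL
basmati rice: 600 g × 15/2 ÷ 190 g/cup × 16 tbsp/cup ≈ 378.9 tbsp
pork shoulder: (1 lb + 1 oz = 1.0625 lb) × 15/2 × 16 oz/lb × 28.35 g/oz ≈ 3614.6 g

shredded cheddar: 1.9 kg; vegetable oil: 340.6 g; ketchup: 300.0 mL; basmati rice: 378.9 tbsp; pork shoulder: 3614.6 g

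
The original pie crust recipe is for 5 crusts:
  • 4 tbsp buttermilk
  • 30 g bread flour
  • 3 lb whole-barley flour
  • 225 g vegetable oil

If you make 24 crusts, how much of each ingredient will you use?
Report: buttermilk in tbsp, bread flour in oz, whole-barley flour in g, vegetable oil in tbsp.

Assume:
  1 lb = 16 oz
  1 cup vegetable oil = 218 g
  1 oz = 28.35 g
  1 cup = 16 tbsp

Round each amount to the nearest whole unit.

buttermilk: 19 tbsp; bread flour: 5 oz; whole-barley flour: 6532 g; vegetable oil: 79 tbsp

Scaling factor: 24/5 = 4.8.
buttermilk: 4 tbsp × 24/5 ≈ 19 tbsp
bread flour: 30 g × 24/5 ÷ 28.35 g/oz ≈ 5 oz
whole-barley flour: 3 lb × 24/5 × 16 oz/lb × 28.35 g/oz ≈ 6532 g
vegetable oil: 225 g × 24/5 ÷ 218 g/cup × 16 tbsp/cup ≈ 79 tbsp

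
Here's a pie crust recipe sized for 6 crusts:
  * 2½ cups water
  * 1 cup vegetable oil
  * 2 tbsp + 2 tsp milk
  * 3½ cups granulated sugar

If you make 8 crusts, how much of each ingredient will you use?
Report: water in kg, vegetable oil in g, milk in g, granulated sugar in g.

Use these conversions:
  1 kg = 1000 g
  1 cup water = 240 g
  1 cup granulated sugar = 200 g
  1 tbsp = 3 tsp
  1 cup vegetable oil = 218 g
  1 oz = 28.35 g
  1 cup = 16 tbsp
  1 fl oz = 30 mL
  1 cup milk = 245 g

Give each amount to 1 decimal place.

water: 0.8 kg; vegetable oil: 290.7 g; milk: 54.4 g; granulated sugar: 933.3 g

Scaling factor: 8/6 = 4/3.
water: 2.5 cup × 4/3 × 240 g/cup ÷ 1000 g/kg = 0.8 kg
vegetable oil: 1 cup × 4/3 × 218 g/cup ≈ 290.7 g
milk: (2 tbsp + 2 tsp = 8/3 tbsp) × 4/3 ÷ 16 tbsp/cup × 245 g/cup ≈ 54.4 g
granulated sugar: 3.5 cup × 4/3 × 200 g/cup ≈ 933.3 g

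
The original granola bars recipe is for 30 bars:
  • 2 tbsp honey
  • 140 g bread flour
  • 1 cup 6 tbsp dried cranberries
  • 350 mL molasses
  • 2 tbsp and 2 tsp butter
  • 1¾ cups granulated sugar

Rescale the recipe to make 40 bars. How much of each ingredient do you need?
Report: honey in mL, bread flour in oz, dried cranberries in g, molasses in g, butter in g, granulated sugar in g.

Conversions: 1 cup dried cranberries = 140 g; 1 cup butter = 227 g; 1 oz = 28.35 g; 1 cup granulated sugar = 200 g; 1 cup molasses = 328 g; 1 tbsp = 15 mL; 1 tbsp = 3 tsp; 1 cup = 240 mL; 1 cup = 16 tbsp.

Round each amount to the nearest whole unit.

honey: 40 mL; bread flour: 7 oz; dried cranberries: 257 g; molasses: 638 g; butter: 50 g; granulated sugar: 467 g

Scaling factor: 40/30 = 4/3.
honey: 2 tbsp × 4/3 × 15 mL/tbsp = 40 mL
bread flour: 140 g × 4/3 ÷ 28.35 g/oz ≈ 7 oz
dried cranberries: (1 cup + 6 tbsp = 1.375 cup) × 4/3 × 140 g/cup ≈ 257 g
molasses: 350 mL × 4/3 ÷ 240 mL/cup × 328 g/cup ≈ 638 g
butter: (2 tbsp + 2 tsp = 8/3 tbsp) × 4/3 ÷ 16 tbsp/cup × 227 g/cup ≈ 50 g
granulated sugar: 1.75 cup × 4/3 × 200 g/cup ≈ 467 g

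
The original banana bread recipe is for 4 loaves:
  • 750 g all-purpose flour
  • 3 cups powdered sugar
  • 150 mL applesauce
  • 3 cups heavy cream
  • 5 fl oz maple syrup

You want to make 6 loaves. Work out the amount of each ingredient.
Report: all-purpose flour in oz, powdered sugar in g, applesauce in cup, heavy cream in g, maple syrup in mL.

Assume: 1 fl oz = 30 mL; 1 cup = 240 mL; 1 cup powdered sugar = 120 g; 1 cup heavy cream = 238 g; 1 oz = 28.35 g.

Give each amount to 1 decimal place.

all-purpose flour: 39.7 oz; powdered sugar: 540.0 g; applesauce: 0.9 cup; heavy cream: 1071.0 g; maple syrup: 225.0 mL

Scaling factor: 6/4 = 3/2 = 1.5.
all-purpose flour: 750 g × 3/2 ÷ 28.35 g/oz ≈ 39.7 oz
powdered sugar: 3 cup × 3/2 × 120 g/cup = 540.0 g
applesauce: 150 mL × 3/2 ÷ 240 mL/cup ≈ 0.9 cup
heavy cream: 3 cup × 3/2 × 238 g/cup = 1071.0 g
maple syrup: 5 fl oz × 3/2 × 30 mL/fl oz = 225.0 mL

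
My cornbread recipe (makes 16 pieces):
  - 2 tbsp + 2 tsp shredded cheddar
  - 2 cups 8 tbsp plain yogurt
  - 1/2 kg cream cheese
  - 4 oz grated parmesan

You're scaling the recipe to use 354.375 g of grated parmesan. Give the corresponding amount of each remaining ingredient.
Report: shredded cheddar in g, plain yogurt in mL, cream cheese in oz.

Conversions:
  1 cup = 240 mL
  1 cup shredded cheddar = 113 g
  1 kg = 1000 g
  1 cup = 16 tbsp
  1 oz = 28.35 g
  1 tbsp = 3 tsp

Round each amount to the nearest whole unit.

The original recipe has 113.4 g of grated parmesan, so the scaling factor is 354.375 ÷ 113.4 = 25/8 = 3.125.
shredded cheddar: (2 tbsp + 2 tsp = 8/3 tbsp) × 25/8 ÷ 16 tbsp/cup × 113 g/cup ≈ 59 g
plain yogurt: (2 cup + 8 tbsp = 2.5 cup) × 25/8 × 240 mL/cup = 1875 mL
cream cheese: 0.5 kg × 25/8 × 1000 g/kg ÷ 28.35 g/oz ≈ 55 oz

shredded cheddar: 59 g; plain yogurt: 1875 mL; cream cheese: 55 oz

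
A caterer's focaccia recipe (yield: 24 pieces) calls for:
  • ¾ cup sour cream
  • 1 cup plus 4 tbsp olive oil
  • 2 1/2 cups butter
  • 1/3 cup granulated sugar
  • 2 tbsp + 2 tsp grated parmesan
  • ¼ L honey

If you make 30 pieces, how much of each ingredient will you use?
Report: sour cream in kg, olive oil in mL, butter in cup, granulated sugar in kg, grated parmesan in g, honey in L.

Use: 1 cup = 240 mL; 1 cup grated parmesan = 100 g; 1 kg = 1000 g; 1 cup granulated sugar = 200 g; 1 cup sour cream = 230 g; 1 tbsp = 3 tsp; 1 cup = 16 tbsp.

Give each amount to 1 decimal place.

sour cream: 0.2 kg; olive oil: 375.0 mL; butter: 3.1 cup; granulated sugar: 0.1 kg; grated parmesan: 20.8 g; honey: 0.3 L

Scaling factor: 30/24 = 5/4 = 1.25.
sour cream: 0.75 cup × 5/4 × 230 g/cup ÷ 1000 g/kg ≈ 0.2 kg
olive oil: (1 cup + 4 tbsp = 1.25 cup) × 5/4 × 240 mL/cup = 375.0 mL
butter: 2.5 cup × 5/4 ≈ 3.1 cup
granulated sugar: 1/3 cup × 5/4 × 200 g/cup ÷ 1000 g/kg ≈ 0.1 kg
grated parmesan: (2 tbsp + 2 tsp = 8/3 tbsp) × 5/4 ÷ 16 tbsp/cup × 100 g/cup ≈ 20.8 g
honey: 0.25 L × 5/4 ≈ 0.3 L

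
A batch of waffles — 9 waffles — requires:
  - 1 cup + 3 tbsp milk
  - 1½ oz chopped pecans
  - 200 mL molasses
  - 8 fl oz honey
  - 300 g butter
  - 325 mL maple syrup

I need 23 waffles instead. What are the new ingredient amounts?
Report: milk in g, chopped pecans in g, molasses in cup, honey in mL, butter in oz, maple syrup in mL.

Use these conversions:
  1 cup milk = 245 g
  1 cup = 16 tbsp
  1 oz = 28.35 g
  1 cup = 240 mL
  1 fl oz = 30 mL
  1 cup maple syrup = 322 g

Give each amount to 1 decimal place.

Scaling factor: 23/9.
milk: (1 cup + 3 tbsp = 1.1875 cup) × 23/9 × 245 g/cup ≈ 743.5 g
chopped pecans: 1.5 oz × 23/9 × 28.35 g/oz ≈ 108.7 g
molasses: 200 mL × 23/9 ÷ 240 mL/cup ≈ 2.1 cup
honey: 8 fl oz × 23/9 × 30 mL/fl oz ≈ 613.3 mL
butter: 300 g × 23/9 ÷ 28.35 g/oz ≈ 27.0 oz
maple syrup: 325 mL × 23/9 ≈ 830.6 mL

milk: 743.5 g; chopped pecans: 108.7 g; molasses: 2.1 cup; honey: 613.3 mL; butter: 27.0 oz; maple syrup: 830.6 mL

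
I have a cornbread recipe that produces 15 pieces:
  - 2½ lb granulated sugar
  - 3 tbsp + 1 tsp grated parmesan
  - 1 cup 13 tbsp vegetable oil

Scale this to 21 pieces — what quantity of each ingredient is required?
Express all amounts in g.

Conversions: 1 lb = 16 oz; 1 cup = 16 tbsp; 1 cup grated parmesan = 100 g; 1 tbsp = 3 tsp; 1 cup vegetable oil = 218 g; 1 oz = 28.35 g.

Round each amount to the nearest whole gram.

Scaling factor: 21/15 = 7/5 = 1.4.
granulated sugar: 2.5 lb × 7/5 × 16 oz/lb × 28.35 g/oz ≈ 1588 g
grated parmesan: (3 tbsp + 1 tsp = 10/3 tbsp) × 7/5 ÷ 16 tbsp/cup × 100 g/cup ≈ 29 g
vegetable oil: (1 cup + 13 tbsp = 1.8125 cup) × 7/5 × 218 g/cup ≈ 553 g

granulated sugar: 1588 g; grated parmesan: 29 g; vegetable oil: 553 g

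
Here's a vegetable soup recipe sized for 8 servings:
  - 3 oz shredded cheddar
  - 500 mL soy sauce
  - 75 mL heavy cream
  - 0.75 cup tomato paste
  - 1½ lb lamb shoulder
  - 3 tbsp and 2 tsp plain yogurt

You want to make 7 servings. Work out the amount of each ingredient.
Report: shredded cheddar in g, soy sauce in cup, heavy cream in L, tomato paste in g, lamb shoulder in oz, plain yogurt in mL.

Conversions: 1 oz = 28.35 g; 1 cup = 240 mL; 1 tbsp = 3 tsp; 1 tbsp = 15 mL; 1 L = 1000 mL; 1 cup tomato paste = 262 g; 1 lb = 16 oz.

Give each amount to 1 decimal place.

shredded cheddar: 74.4 g; soy sauce: 1.8 cup; heavy cream: 0.1 L; tomato paste: 171.9 g; lamb shoulder: 21.0 oz; plain yogurt: 48.1 mL

Scaling factor: 7/8 = 0.875.
shredded cheddar: 3 oz × 7/8 × 28.35 g/oz ≈ 74.4 g
soy sauce: 500 mL × 7/8 ÷ 240 mL/cup ≈ 1.8 cup
heavy cream: 75 mL × 7/8 ÷ 1000 mL/L ≈ 0.1 L
tomato paste: 0.75 cup × 7/8 × 262 g/cup ≈ 171.9 g
lamb shoulder: 1.5 lb × 7/8 × 16 oz/lb = 21.0 oz
plain yogurt: (3 tbsp + 2 tsp = 11/3 tbsp) × 7/8 × 15 mL/tbsp ≈ 48.1 mL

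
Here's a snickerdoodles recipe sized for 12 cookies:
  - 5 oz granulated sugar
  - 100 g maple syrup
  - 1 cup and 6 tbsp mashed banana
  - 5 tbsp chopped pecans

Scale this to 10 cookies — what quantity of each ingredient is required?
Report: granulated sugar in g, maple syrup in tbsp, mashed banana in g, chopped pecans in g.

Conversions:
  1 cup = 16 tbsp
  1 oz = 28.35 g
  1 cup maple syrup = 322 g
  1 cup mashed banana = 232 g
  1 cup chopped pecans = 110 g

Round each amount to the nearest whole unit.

Scaling factor: 10/12 = 5/6.
granulated sugar: 5 oz × 5/6 × 28.35 g/oz ≈ 118 g
maple syrup: 100 g × 5/6 ÷ 322 g/cup × 16 tbsp/cup ≈ 4 tbsp
mashed banana: (1 cup + 6 tbsp = 1.375 cup) × 5/6 × 232 g/cup ≈ 266 g
chopped pecans: 5 tbsp × 5/6 ÷ 16 tbsp/cup × 110 g/cup ≈ 29 g

granulated sugar: 118 g; maple syrup: 4 tbsp; mashed banana: 266 g; chopped pecans: 29 g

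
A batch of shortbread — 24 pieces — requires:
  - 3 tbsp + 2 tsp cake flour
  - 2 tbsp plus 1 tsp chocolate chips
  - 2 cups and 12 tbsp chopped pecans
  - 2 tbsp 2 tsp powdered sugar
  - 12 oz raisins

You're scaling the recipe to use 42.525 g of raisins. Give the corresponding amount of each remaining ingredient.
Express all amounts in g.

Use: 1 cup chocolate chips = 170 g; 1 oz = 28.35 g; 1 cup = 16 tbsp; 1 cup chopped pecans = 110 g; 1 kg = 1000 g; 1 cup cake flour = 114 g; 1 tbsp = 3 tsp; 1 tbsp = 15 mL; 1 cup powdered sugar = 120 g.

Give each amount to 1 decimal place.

cake flour: 3.3 g; chocolate chips: 3.1 g; chopped pecans: 37.8 g; powdered sugar: 2.5 g

The original recipe has 340.2 g of raisins, so the scaling factor is 42.525 ÷ 340.2 = 1/8 = 0.125.
cake flour: (3 tbsp + 2 tsp = 11/3 tbsp) × 1/8 ÷ 16 tbsp/cup × 114 g/cup ≈ 3.3 g
chocolate chips: (2 tbsp + 1 tsp = 7/3 tbsp) × 1/8 ÷ 16 tbsp/cup × 170 g/cup ≈ 3.1 g
chopped pecans: (2 cup + 12 tbsp = 2.75 cup) × 1/8 × 110 g/cup ≈ 37.8 g
powdered sugar: (2 tbsp + 2 tsp = 8/3 tbsp) × 1/8 ÷ 16 tbsp/cup × 120 g/cup = 2.5 g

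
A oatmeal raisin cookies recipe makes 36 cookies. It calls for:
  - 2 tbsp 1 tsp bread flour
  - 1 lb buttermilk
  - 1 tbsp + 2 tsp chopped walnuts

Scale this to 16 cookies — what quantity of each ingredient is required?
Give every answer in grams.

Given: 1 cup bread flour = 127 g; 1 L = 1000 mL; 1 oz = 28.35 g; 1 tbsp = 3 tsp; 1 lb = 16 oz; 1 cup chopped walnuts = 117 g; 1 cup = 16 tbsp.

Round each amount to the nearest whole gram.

Scaling factor: 16/36 = 4/9.
bread flour: (2 tbsp + 1 tsp = 7/3 tbsp) × 4/9 ÷ 16 tbsp/cup × 127 g/cup ≈ 8 g
buttermilk: 1 lb × 4/9 × 16 oz/lb × 28.35 g/oz ≈ 202 g
chopped walnuts: (1 tbsp + 2 tsp = 5/3 tbsp) × 4/9 ÷ 16 tbsp/cup × 117 g/cup ≈ 5 g

bread flour: 8 g; buttermilk: 202 g; chopped walnuts: 5 g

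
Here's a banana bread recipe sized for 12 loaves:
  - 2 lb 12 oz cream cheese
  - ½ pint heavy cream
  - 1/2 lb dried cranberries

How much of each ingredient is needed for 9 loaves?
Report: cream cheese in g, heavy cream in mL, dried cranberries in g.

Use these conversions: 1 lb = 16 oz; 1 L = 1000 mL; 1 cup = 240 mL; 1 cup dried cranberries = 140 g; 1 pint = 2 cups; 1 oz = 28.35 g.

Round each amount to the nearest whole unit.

cream cheese: 936 g; heavy cream: 180 mL; dried cranberries: 170 g

Scaling factor: 9/12 = 3/4 = 0.75.
cream cheese: (2 lb + 12 oz = 2.75 lb) × 3/4 × 16 oz/lb × 28.35 g/oz ≈ 936 g
heavy cream: 0.5 pint × 3/4 × 2 cup/pint × 240 mL/cup = 180 mL
dried cranberries: 0.5 lb × 3/4 × 16 oz/lb × 28.35 g/oz ≈ 170 g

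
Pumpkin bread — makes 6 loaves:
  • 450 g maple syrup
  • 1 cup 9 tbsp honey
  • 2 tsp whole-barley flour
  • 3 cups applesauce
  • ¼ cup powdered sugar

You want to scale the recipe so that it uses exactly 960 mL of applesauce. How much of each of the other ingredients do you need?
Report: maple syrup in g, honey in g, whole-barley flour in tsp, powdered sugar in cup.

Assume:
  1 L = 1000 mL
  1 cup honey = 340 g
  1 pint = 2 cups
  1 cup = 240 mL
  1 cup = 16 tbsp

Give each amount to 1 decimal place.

The original recipe has 720 mL of applesauce, so the scaling factor is 960 ÷ 720 = 4/3.
maple syrup: 450 g × 4/3 = 600.0 g
honey: (1 cup + 9 tbsp = 1.5625 cup) × 4/3 × 340 g/cup ≈ 708.3 g
whole-barley flour: 2 tsp × 4/3 ≈ 2.7 tsp
powdered sugar: 0.25 cup × 4/3 ≈ 0.3 cup

maple syrup: 600.0 g; honey: 708.3 g; whole-barley flour: 2.7 tsp; powdered sugar: 0.3 cup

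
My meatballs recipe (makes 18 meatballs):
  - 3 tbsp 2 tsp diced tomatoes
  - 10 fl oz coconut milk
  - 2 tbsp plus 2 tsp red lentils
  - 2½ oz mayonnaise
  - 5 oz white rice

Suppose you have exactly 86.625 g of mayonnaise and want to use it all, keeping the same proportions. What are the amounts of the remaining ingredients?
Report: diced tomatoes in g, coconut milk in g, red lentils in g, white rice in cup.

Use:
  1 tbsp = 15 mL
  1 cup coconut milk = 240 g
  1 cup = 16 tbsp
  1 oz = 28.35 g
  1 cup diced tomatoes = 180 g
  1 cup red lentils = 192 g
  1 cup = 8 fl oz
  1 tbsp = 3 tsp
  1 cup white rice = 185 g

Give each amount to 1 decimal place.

The original recipe has 70.875 g of mayonnaise, so the scaling factor is 86.625 ÷ 70.875 = 11/9.
diced tomatoes: (3 tbsp + 2 tsp = 11/3 tbsp) × 11/9 ÷ 16 tbsp/cup × 180 g/cup ≈ 50.4 g
coconut milk: 10 fl oz × 11/9 ÷ 8 fl oz/cup × 240 g/cup ≈ 366.7 g
red lentils: (2 tbsp + 2 tsp = 8/3 tbsp) × 11/9 ÷ 16 tbsp/cup × 192 g/cup ≈ 39.1 g
white rice: 5 oz × 11/9 × 28.35 g/oz ÷ 185 g/cup ≈ 0.9 cup

diced tomatoes: 50.4 g; coconut milk: 366.7 g; red lentils: 39.1 g; white rice: 0.9 cup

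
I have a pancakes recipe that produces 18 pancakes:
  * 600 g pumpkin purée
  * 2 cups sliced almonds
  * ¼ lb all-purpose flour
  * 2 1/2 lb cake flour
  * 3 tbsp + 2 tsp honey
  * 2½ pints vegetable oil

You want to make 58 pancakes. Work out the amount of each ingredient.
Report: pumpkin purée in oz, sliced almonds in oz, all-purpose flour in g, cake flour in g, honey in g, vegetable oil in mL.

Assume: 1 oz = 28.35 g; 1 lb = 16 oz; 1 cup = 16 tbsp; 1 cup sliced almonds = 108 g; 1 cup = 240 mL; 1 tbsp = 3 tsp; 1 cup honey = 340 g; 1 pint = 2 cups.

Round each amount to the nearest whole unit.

Scaling factor: 58/18 = 29/9.
pumpkin purée: 600 g × 29/9 ÷ 28.35 g/oz ≈ 68 oz
sliced almonds: 2 cup × 29/9 × 108 g/cup ÷ 28.35 g/oz ≈ 25 oz
all-purpose flour: 0.25 lb × 29/9 × 16 oz/lb × 28.35 g/oz ≈ 365 g
cake flour: 2.5 lb × 29/9 × 16 oz/lb × 28.35 g/oz = 3654 g
honey: (3 tbsp + 2 tsp = 11/3 tbsp) × 29/9 ÷ 16 tbsp/cup × 340 g/cup ≈ 251 g
vegetable oil: 2.5 pint × 29/9 × 2 cup/pint × 240 mL/cup ≈ 3867 mL

pumpkin purée: 68 oz; sliced almonds: 25 oz; all-purpose flour: 365 g; cake flour: 3654 g; honey: 251 g; vegetable oil: 3867 mL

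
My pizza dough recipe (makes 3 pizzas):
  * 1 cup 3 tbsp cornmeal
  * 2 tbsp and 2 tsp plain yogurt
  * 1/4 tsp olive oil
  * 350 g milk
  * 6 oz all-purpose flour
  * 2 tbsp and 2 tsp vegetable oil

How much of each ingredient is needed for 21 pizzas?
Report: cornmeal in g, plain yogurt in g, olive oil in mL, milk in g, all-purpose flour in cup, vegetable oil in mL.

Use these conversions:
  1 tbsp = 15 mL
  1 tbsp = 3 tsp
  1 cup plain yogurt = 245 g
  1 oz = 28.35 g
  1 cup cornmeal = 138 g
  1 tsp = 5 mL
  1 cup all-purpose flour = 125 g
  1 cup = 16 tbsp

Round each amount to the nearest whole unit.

Scaling factor: 21/3 = 7.
cornmeal: (1 cup + 3 tbsp = 1.1875 cup) × 7 × 138 g/cup ≈ 1147 g
plain yogurt: (2 tbsp + 2 tsp = 8/3 tbsp) × 7 ÷ 16 tbsp/cup × 245 g/cup ≈ 286 g
olive oil: 0.25 tsp × 7 × 5 mL/tsp ≈ 9 mL
milk: 350 g × 7 = 2450 g
all-purpose flour: 6 oz × 7 × 28.35 g/oz ÷ 125 g/cup ≈ 10 cup
vegetable oil: (2 tbsp + 2 tsp = 8/3 tbsp) × 7 × 15 mL/tbsp = 280 mL

cornmeal: 1147 g; plain yogurt: 286 g; olive oil: 9 mL; milk: 2450 g; all-purpose flour: 10 cup; vegetable oil: 280 mL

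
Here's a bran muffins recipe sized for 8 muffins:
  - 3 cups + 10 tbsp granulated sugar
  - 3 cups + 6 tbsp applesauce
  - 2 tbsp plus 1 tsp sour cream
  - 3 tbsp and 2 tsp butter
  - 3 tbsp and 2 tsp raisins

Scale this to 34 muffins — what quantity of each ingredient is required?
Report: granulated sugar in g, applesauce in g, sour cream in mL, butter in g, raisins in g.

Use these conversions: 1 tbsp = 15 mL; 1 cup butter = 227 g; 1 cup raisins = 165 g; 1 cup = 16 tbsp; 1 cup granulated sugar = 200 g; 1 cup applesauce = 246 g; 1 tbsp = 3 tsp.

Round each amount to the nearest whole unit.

Scaling factor: 34/8 = 17/4 = 4.25.
granulated sugar: (3 cup + 10 tbsp = 3.625 cup) × 17/4 × 200 g/cup ≈ 3081 g
applesauce: (3 cup + 6 tbsp = 3.375 cup) × 17/4 × 246 g/cup ≈ 3529 g
sour cream: (2 tbsp + 1 tsp = 7/3 tbsp) × 17/4 × 15 mL/tbsp ≈ 149 mL
butter: (3 tbsp + 2 tsp = 11/3 tbsp) × 17/4 ÷ 16 tbsp/cup × 227 g/cup ≈ 221 g
raisins: (3 tbsp + 2 tsp = 11/3 tbsp) × 17/4 ÷ 16 tbsp/cup × 165 g/cup ≈ 161 g

granulated sugar: 3081 g; applesauce: 3529 g; sour cream: 149 mL; butter: 221 g; raisins: 161 g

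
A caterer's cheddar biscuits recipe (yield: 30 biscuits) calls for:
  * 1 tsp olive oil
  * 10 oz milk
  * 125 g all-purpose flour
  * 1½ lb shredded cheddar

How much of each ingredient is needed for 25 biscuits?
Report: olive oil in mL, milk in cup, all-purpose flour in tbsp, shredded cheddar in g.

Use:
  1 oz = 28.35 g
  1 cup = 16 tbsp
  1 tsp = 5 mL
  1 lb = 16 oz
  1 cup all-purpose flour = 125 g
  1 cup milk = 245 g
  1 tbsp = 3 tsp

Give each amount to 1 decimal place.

olive oil: 4.2 mL; milk: 1.0 cup; all-purpose flour: 13.3 tbsp; shredded cheddar: 567.0 g

Scaling factor: 25/30 = 5/6.
olive oil: 1 tsp × 5/6 × 5 mL/tsp ≈ 4.2 mL
milk: 10 oz × 5/6 × 28.35 g/oz ÷ 245 g/cup ≈ 1.0 cup
all-purpose flour: 125 g × 5/6 ÷ 125 g/cup × 16 tbsp/cup ≈ 13.3 tbsp
shredded cheddar: 1.5 lb × 5/6 × 16 oz/lb × 28.35 g/oz = 567.0 g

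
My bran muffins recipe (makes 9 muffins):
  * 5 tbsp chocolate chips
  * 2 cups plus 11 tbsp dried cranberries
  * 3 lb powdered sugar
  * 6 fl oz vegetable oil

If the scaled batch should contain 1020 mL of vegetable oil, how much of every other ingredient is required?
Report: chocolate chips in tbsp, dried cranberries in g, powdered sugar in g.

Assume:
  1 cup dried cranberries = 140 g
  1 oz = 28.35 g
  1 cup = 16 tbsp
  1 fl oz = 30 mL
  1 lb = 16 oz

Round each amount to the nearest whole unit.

chocolate chips: 28 tbsp; dried cranberries: 2132 g; powdered sugar: 7711 g

The original recipe has 180 mL of vegetable oil, so the scaling factor is 1020 ÷ 180 = 17/3.
chocolate chips: 5 tbsp × 17/3 ≈ 28 tbsp
dried cranberries: (2 cup + 11 tbsp = 2.6875 cup) × 17/3 × 140 g/cup ≈ 2132 g
powdered sugar: 3 lb × 17/3 × 16 oz/lb × 28.35 g/oz ≈ 7711 g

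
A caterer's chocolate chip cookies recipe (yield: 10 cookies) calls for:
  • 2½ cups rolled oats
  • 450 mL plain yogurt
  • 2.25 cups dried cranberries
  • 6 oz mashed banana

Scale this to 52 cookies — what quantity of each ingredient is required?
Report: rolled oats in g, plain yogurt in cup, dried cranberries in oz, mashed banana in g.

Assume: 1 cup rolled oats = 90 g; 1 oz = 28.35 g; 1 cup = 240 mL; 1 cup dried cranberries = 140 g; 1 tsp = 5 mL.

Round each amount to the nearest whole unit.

rolled oats: 1170 g; plain yogurt: 10 cup; dried cranberries: 58 oz; mashed banana: 885 g

Scaling factor: 52/10 = 26/5 = 5.2.
rolled oats: 2.5 cup × 26/5 × 90 g/cup = 1170 g
plain yogurt: 450 mL × 26/5 ÷ 240 mL/cup ≈ 10 cup
dried cranberries: 2.25 cup × 26/5 × 140 g/cup ÷ 28.35 g/oz ≈ 58 oz
mashed banana: 6 oz × 26/5 × 28.35 g/oz ≈ 885 g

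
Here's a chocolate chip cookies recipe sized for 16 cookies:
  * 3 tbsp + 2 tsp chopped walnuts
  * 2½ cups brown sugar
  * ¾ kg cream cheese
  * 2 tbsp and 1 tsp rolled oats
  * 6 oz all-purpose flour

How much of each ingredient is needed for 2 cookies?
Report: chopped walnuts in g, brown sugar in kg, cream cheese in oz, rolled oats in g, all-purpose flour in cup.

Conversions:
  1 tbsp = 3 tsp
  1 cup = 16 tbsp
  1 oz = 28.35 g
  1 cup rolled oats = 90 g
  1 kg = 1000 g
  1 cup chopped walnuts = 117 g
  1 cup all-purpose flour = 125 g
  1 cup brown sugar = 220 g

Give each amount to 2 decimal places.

Scaling factor: 2/16 = 1/8 = 0.125.
chopped walnuts: (3 tbsp + 2 tsp = 11/3 tbsp) × 1/8 ÷ 16 tbsp/cup × 117 g/cup ≈ 3.35 g
brown sugar: 2.5 cup × 1/8 × 220 g/cup ÷ 1000 g/kg ≈ 0.07 kg
cream cheese: 0.75 kg × 1/8 × 1000 g/kg ÷ 28.35 g/oz ≈ 3.31 oz
rolled oats: (2 tbsp + 1 tsp = 7/3 tbsp) × 1/8 ÷ 16 tbsp/cup × 90 g/cup ≈ 1.64 g
all-purpose flour: 6 oz × 1/8 × 28.35 g/oz ÷ 125 g/cup ≈ 0.17 cup

chopped walnuts: 3.35 g; brown sugar: 0.07 kg; cream cheese: 3.31 oz; rolled oats: 1.64 g; all-purpose flour: 0.17 cup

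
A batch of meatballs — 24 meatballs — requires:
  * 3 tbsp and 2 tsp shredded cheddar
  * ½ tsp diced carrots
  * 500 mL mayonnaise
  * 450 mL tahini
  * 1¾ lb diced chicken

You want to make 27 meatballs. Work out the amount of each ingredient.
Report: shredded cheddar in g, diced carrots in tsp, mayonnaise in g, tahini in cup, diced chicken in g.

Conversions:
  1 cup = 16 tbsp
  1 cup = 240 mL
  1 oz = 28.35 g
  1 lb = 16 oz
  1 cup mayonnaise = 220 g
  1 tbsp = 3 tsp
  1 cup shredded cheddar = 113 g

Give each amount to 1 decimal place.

Scaling factor: 27/24 = 9/8 = 1.125.
shredded cheddar: (3 tbsp + 2 tsp = 11/3 tbsp) × 9/8 ÷ 16 tbsp/cup × 113 g/cup ≈ 29.1 g
diced carrots: 0.5 tsp × 9/8 ≈ 0.6 tsp
mayonnaise: 500 mL × 9/8 ÷ 240 mL/cup × 220 g/cup ≈ 515.6 g
tahini: 450 mL × 9/8 ÷ 240 mL/cup ≈ 2.1 cup
diced chicken: 1.75 lb × 9/8 × 16 oz/lb × 28.35 g/oz ≈ 893.0 g

shredded cheddar: 29.1 g; diced carrots: 0.6 tsp; mayonnaise: 515.6 g; tahini: 2.1 cup; diced chicken: 893.0 g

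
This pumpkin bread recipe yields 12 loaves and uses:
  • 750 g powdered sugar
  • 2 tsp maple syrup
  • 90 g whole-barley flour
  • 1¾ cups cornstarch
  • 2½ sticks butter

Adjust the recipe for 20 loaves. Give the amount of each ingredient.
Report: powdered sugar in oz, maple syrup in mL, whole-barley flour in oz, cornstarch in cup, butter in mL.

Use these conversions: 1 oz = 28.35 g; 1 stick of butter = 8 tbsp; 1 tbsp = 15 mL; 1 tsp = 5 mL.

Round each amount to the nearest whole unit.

powdered sugar: 44 oz; maple syrup: 17 mL; whole-barley flour: 5 oz; cornstarch: 3 cup; butter: 500 mL

Scaling factor: 20/12 = 5/3.
powdered sugar: 750 g × 5/3 ÷ 28.35 g/oz ≈ 44 oz
maple syrup: 2 tsp × 5/3 × 5 mL/tsp ≈ 17 mL
whole-barley flour: 90 g × 5/3 ÷ 28.35 g/oz ≈ 5 oz
cornstarch: 1.75 cup × 5/3 ≈ 3 cup
butter: 2.5 stick × 5/3 × 8 tbsp/stick × 15 mL/tbsp = 500 mL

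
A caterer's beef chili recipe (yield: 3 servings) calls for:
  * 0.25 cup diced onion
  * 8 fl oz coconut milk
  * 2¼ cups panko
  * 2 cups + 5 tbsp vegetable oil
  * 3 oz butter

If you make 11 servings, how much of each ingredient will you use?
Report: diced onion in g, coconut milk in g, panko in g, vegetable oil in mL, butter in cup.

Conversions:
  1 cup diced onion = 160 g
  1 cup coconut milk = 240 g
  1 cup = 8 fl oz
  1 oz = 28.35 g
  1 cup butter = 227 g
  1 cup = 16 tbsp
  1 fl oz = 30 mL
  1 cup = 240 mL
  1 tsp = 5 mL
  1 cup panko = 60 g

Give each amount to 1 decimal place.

diced onion: 146.7 g; coconut milk: 880.0 g; panko: 495.0 g; vegetable oil: 2035.0 mL; butter: 1.4 cup

Scaling factor: 11/3.
diced onion: 0.25 cup × 11/3 × 160 g/cup ≈ 146.7 g
coconut milk: 8 fl oz × 11/3 ÷ 8 fl oz/cup × 240 g/cup = 880.0 g
panko: 2.25 cup × 11/3 × 60 g/cup = 495.0 g
vegetable oil: (2 cup + 5 tbsp = 2.3125 cup) × 11/3 × 240 mL/cup = 2035.0 mL
butter: 3 oz × 11/3 × 28.35 g/oz ÷ 227 g/cup ≈ 1.4 cup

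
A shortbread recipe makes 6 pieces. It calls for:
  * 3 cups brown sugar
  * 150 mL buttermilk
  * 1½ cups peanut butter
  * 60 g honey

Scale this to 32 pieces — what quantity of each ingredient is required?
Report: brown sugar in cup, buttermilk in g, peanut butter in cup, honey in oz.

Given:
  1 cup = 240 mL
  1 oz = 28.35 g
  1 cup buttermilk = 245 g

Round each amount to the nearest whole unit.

brown sugar: 16 cup; buttermilk: 817 g; peanut butter: 8 cup; honey: 11 oz

Scaling factor: 32/6 = 16/3.
brown sugar: 3 cup × 16/3 = 16 cup
buttermilk: 150 mL × 16/3 ÷ 240 mL/cup × 245 g/cup ≈ 817 g
peanut butter: 1.5 cup × 16/3 = 8 cup
honey: 60 g × 16/3 ÷ 28.35 g/oz ≈ 11 oz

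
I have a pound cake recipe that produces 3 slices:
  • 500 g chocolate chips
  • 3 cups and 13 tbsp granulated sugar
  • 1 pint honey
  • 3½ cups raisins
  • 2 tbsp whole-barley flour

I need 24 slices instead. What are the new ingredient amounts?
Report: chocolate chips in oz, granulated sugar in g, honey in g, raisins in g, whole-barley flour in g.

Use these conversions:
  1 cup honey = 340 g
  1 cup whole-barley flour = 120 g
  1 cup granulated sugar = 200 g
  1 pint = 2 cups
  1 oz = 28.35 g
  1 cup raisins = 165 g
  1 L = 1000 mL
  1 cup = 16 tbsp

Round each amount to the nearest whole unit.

chocolate chips: 141 oz; granulated sugar: 6100 g; honey: 5440 g; raisins: 4620 g; whole-barley flour: 120 g

Scaling factor: 24/3 = 8.
chocolate chips: 500 g × 8 ÷ 28.35 g/oz ≈ 141 oz
granulated sugar: (3 cup + 13 tbsp = 3.8125 cup) × 8 × 200 g/cup = 6100 g
honey: 1 pint × 8 × 2 cup/pint × 340 g/cup = 5440 g
raisins: 3.5 cup × 8 × 165 g/cup = 4620 g
whole-barley flour: 2 tbsp × 8 ÷ 16 tbsp/cup × 120 g/cup = 120 g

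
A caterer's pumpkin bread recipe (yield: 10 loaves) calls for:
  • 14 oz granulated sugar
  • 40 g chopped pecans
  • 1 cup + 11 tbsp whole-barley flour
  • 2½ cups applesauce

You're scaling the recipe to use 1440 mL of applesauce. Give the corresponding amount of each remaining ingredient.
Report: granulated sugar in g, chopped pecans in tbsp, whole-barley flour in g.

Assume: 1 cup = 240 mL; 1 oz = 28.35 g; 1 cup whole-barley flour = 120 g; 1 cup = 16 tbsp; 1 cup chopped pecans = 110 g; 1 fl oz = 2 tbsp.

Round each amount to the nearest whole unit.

The original recipe has 600 mL of applesauce, so the scaling factor is 1440 ÷ 600 = 12/5 = 2.4.
granulated sugar: 14 oz × 12/5 × 28.35 g/oz ≈ 953 g
chopped pecans: 40 g × 12/5 ÷ 110 g/cup × 16 tbsp/cup ≈ 14 tbsp
whole-barley flour: (1 cup + 11 tbsp = 1.6875 cup) × 12/5 × 120 g/cup = 486 g

granulated sugar: 953 g; chopped pecans: 14 tbsp; whole-barley flour: 486 g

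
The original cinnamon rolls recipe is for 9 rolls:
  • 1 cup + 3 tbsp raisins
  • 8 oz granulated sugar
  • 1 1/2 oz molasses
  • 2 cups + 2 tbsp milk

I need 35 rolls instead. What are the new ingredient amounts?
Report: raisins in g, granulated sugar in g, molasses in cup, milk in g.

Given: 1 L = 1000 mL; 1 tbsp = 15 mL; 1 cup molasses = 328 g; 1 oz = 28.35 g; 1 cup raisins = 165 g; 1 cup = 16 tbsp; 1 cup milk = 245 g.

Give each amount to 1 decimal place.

raisins: 762.0 g; granulated sugar: 882.0 g; molasses: 0.5 cup; milk: 2024.7 g

Scaling factor: 35/9.
raisins: (1 cup + 3 tbsp = 1.1875 cup) × 35/9 × 165 g/cup ≈ 762.0 g
granulated sugar: 8 oz × 35/9 × 28.35 g/oz = 882.0 g
molasses: 1.5 oz × 35/9 × 28.35 g/oz ÷ 328 g/cup ≈ 0.5 cup
milk: (2 cup + 2 tbsp = 2.125 cup) × 35/9 × 245 g/cup ≈ 2024.7 g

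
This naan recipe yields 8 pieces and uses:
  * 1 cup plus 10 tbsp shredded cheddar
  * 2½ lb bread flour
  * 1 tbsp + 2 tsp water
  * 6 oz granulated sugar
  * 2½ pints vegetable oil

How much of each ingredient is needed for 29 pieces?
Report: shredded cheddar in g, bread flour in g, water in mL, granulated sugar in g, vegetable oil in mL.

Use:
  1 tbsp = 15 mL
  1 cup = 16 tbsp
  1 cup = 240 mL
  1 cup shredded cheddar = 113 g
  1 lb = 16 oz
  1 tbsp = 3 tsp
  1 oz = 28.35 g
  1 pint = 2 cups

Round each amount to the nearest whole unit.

shredded cheddar: 666 g; bread flour: 4111 g; water: 91 mL; granulated sugar: 617 g; vegetable oil: 4350 mL

Scaling factor: 29/8 = 3.625.
shredded cheddar: (1 cup + 10 tbsp = 1.625 cup) × 29/8 × 113 g/cup ≈ 666 g
bread flour: 2.5 lb × 29/8 × 16 oz/lb × 28.35 g/oz ≈ 4111 g
water: (1 tbsp + 2 tsp = 5/3 tbsp) × 29/8 × 15 mL/tbsp ≈ 91 mL
granulated sugar: 6 oz × 29/8 × 28.35 g/oz ≈ 617 g
vegetable oil: 2.5 pint × 29/8 × 2 cup/pint × 240 mL/cup = 4350 mL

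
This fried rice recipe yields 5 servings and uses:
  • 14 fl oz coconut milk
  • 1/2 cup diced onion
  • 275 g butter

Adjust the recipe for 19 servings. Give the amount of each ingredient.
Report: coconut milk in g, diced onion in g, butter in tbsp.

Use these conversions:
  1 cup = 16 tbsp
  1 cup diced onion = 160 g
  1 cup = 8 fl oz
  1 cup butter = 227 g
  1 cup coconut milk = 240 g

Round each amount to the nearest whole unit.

Scaling factor: 19/5 = 3.8.
coconut milk: 14 fl oz × 19/5 ÷ 8 fl oz/cup × 240 g/cup = 1596 g
diced onion: 0.5 cup × 19/5 × 160 g/cup = 304 g
butter: 275 g × 19/5 ÷ 227 g/cup × 16 tbsp/cup ≈ 74 tbsp

coconut milk: 1596 g; diced onion: 304 g; butter: 74 tbsp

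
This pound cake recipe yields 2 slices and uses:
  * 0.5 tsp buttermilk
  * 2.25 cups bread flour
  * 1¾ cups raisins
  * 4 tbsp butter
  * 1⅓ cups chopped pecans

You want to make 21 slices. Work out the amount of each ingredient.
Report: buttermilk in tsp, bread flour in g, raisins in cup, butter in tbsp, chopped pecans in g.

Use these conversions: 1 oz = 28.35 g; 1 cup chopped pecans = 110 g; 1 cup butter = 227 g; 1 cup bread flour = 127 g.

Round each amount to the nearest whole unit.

Scaling factor: 21/2 = 10.5.
buttermilk: 0.5 tsp × 21/2 ≈ 5 tsp
bread flour: 2.25 cup × 21/2 × 127 g/cup ≈ 3000 g
raisins: 1.75 cup × 21/2 ≈ 18 cup
butter: 4 tbsp × 21/2 = 42 tbsp
chopped pecans: 4/3 cup × 21/2 × 110 g/cup = 1540 g

buttermilk: 5 tsp; bread flour: 3000 g; raisins: 18 cup; butter: 42 tbsp; chopped pecans: 1540 g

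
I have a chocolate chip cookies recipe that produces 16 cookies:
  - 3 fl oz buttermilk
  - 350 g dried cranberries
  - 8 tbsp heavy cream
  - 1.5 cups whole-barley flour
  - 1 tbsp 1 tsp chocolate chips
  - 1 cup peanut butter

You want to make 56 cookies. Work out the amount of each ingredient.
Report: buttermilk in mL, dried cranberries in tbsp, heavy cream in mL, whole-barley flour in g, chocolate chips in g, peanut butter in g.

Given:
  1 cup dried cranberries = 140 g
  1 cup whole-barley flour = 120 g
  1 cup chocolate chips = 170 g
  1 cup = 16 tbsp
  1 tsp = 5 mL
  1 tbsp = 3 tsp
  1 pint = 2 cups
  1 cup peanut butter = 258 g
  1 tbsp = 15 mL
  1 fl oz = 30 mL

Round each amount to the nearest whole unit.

buttermilk: 315 mL; dried cranberries: 140 tbsp; heavy cream: 420 mL; whole-barley flour: 630 g; chocolate chips: 50 g; peanut butter: 903 g

Scaling factor: 56/16 = 7/2 = 3.5.
buttermilk: 3 fl oz × 7/2 × 30 mL/fl oz = 315 mL
dried cranberries: 350 g × 7/2 ÷ 140 g/cup × 16 tbsp/cup = 140 tbsp
heavy cream: 8 tbsp × 7/2 × 15 mL/tbsp = 420 mL
whole-barley flour: 1.5 cup × 7/2 × 120 g/cup = 630 g
chocolate chips: (1 tbsp + 1 tsp = 4/3 tbsp) × 7/2 ÷ 16 tbsp/cup × 170 g/cup ≈ 50 g
peanut butter: 1 cup × 7/2 × 258 g/cup = 903 g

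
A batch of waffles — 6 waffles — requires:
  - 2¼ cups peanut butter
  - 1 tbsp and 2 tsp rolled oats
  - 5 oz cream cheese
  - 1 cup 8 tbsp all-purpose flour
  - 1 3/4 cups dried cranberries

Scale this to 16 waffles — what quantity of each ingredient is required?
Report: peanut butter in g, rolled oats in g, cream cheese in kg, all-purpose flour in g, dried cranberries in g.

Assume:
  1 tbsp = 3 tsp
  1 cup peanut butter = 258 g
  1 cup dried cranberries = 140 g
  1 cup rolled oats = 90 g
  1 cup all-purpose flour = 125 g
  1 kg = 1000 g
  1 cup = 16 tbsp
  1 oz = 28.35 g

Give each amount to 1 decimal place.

peanut butter: 1548.0 g; rolled oats: 25.0 g; cream cheese: 0.4 kg; all-purpose flour: 500.0 g; dried cranberries: 653.3 g

Scaling factor: 16/6 = 8/3.
peanut butter: 2.25 cup × 8/3 × 258 g/cup = 1548.0 g
rolled oats: (1 tbsp + 2 tsp = 5/3 tbsp) × 8/3 ÷ 16 tbsp/cup × 90 g/cup = 25.0 g
cream cheese: 5 oz × 8/3 × 28.35 g/oz ÷ 1000 g/kg ≈ 0.4 kg
all-purpose flour: (1 cup + 8 tbsp = 1.5 cup) × 8/3 × 125 g/cup = 500.0 g
dried cranberries: 1.75 cup × 8/3 × 140 g/cup ≈ 653.3 g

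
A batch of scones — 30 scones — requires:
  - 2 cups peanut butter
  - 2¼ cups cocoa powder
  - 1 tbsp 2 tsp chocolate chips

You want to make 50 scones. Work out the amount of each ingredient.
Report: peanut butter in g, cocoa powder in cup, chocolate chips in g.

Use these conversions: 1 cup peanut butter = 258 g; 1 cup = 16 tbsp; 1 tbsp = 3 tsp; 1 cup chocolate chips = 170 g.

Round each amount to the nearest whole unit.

peanut butter: 860 g; cocoa powder: 4 cup; chocolate chips: 30 g

Scaling factor: 50/30 = 5/3.
peanut butter: 2 cup × 5/3 × 258 g/cup = 860 g
cocoa powder: 2.25 cup × 5/3 ≈ 4 cup
chocolate chips: (1 tbsp + 2 tsp = 5/3 tbsp) × 5/3 ÷ 16 tbsp/cup × 170 g/cup ≈ 30 g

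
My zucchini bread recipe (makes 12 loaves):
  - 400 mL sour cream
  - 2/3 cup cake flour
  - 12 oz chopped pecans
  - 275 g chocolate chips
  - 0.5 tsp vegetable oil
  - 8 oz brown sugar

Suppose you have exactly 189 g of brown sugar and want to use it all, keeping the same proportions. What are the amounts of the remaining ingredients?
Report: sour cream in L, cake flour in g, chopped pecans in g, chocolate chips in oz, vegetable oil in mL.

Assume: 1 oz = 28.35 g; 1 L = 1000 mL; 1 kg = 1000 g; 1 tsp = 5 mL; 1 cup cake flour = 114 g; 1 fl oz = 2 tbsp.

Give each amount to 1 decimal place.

sour cream: 0.3 L; cake flour: 63.3 g; chopped pecans: 283.5 g; chocolate chips: 8.1 oz; vegetable oil: 2.1 mL

The original recipe has 226.8 g of brown sugar, so the scaling factor is 189 ÷ 226.8 = 5/6.
sour cream: 400 mL × 5/6 ÷ 1000 mL/L ≈ 0.3 L
cake flour: 2/3 cup × 5/6 × 114 g/cup ≈ 63.3 g
chopped pecans: 12 oz × 5/6 × 28.35 g/oz = 283.5 g
chocolate chips: 275 g × 5/6 ÷ 28.35 g/oz ≈ 8.1 oz
vegetable oil: 0.5 tsp × 5/6 × 5 mL/tsp ≈ 2.1 mL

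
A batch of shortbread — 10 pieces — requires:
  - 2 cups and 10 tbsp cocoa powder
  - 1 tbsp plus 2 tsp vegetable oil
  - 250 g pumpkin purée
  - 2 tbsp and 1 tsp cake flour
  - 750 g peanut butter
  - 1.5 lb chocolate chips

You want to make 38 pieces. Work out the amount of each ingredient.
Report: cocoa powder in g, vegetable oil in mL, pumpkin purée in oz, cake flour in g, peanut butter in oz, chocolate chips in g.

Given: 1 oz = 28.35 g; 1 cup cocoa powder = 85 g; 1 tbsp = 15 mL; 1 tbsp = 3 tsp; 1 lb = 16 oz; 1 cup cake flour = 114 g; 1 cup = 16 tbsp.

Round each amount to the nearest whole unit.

Scaling factor: 38/10 = 19/5 = 3.8.
cocoa powder: (2 cup + 10 tbsp = 2.625 cup) × 19/5 × 85 g/cup ≈ 848 g
vegetable oil: (1 tbsp + 2 tsp = 5/3 tbsp) × 19/5 × 15 mL/tbsp = 95 mL
pumpkin purée: 250 g × 19/5 ÷ 28.35 g/oz ≈ 34 oz
cake flour: (2 tbsp + 1 tsp = 7/3 tbsp) × 19/5 ÷ 16 tbsp/cup × 114 g/cup ≈ 63 g
peanut butter: 750 g × 19/5 ÷ 28.35 g/oz ≈ 101 oz
chocolate chips: 1.5 lb × 19/5 × 16 oz/lb × 28.35 g/oz ≈ 2586 g

cocoa powder: 848 g; vegetable oil: 95 mL; pumpkin purée: 34 oz; cake flour: 63 g; peanut butter: 101 oz; chocolate chips: 2586 g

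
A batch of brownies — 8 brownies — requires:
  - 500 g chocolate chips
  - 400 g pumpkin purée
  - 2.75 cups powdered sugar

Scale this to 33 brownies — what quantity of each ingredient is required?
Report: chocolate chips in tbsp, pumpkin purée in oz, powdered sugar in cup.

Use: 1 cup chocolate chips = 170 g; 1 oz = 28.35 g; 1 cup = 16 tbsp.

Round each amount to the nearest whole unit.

Scaling factor: 33/8 = 4.125.
chocolate chips: 500 g × 33/8 ÷ 170 g/cup × 16 tbsp/cup ≈ 194 tbsp
pumpkin purée: 400 g × 33/8 ÷ 28.35 g/oz ≈ 58 oz
powdered sugar: 2.75 cup × 33/8 ≈ 11 cup

chocolate chips: 194 tbsp; pumpkin purée: 58 oz; powdered sugar: 11 cup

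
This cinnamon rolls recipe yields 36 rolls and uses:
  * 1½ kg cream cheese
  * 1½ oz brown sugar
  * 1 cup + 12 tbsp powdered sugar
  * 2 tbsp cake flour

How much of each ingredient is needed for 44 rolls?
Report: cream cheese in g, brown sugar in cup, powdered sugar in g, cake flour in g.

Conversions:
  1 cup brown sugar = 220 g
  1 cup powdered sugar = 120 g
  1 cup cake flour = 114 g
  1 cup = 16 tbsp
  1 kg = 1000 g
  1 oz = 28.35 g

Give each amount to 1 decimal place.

cream cheese: 1833.3 g; brown sugar: 0.2 cup; powdered sugar: 256.7 g; cake flour: 17.4 g

Scaling factor: 44/36 = 11/9.
cream cheese: 1.5 kg × 11/9 × 1000 g/kg ≈ 1833.3 g
brown sugar: 1.5 oz × 11/9 × 28.35 g/oz ÷ 220 g/cup ≈ 0.2 cup
powdered sugar: (1 cup + 12 tbsp = 1.75 cup) × 11/9 × 120 g/cup ≈ 256.7 g
cake flour: 2 tbsp × 11/9 ÷ 16 tbsp/cup × 114 g/cup ≈ 17.4 g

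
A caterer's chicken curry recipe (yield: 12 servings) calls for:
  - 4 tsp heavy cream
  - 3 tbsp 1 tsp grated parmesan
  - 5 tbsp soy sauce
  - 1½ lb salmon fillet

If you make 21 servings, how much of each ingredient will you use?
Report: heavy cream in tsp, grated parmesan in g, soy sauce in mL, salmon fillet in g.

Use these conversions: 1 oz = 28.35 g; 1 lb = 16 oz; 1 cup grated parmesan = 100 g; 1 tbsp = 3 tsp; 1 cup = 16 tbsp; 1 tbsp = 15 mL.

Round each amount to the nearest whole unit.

Scaling factor: 21/12 = 7/4 = 1.75.
heavy cream: 4 tsp × 7/4 = 7 tsp
grated parmesan: (3 tbsp + 1 tsp = 10/3 tbsp) × 7/4 ÷ 16 tbsp/cup × 100 g/cup ≈ 36 g
soy sauce: 5 tbsp × 7/4 × 15 mL/tbsp ≈ 131 mL
salmon fillet: 1.5 lb × 7/4 × 16 oz/lb × 28.35 g/oz ≈ 1191 g

heavy cream: 7 tsp; grated parmesan: 36 g; soy sauce: 131 mL; salmon fillet: 1191 g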